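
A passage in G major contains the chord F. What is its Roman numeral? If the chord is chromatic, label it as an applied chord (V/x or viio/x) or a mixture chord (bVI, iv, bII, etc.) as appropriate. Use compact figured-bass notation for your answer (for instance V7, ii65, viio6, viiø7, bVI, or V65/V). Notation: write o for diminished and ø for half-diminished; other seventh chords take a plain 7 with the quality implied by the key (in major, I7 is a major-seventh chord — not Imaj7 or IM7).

bVII

Stacked in thirds the chord is F-A-C: a major triad on F.
F is the lowered seventh degree of G major (diatonic 7 would be F#). This is a major triad on the lowered seventh degree (the subtonic), borrowed from the parallel minor.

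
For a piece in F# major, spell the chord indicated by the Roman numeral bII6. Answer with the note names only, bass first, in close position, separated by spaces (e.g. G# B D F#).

B D G

bII6 is the Neapolitan sixth — a major triad on the lowered second degree, here in its customary first inversion. In F# major that root is G.
So the chord is G-B-D.
The figured bass 6 indicates first inversion, placing the third (B) in the bass: B-D-G.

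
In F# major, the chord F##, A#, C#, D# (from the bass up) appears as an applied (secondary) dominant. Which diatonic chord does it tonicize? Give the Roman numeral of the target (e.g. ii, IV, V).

ii

The chord is a dominant seventh chord on D#.
A dominant resolves down a perfect fifth: D# → G#. In F# major, G# is scale degree 2, i.e. ii.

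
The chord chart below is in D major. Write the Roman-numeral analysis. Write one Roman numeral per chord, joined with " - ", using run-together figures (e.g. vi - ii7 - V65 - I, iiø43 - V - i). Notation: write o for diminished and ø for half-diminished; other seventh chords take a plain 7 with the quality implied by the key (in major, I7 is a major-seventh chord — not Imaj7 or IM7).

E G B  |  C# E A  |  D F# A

E-G-B: minor triad on E = scale degree 2 → ii.
C#-E-A has root A, degree 5 in D major, so V6.
D-F#-A: major triad on D = scale degree 1 → I.

ii - V6 - I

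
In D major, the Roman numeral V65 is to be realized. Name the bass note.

C#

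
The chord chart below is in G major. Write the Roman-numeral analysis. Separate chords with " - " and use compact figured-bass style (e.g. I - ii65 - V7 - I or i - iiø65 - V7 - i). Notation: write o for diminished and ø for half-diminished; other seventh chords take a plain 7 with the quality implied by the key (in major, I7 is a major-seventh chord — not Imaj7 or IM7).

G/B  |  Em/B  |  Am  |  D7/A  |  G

I6 - vi64 - ii - V43 - I

G/B: major triad on G = scale degree 1 → I6.
Em/B has root E, degree 6 in G major, so vi64.
Am: minor triad on A = scale degree 2 → ii.
D7/A has root D, degree 5 in G major, so V43.
G: root G is the tonic; major triad there is I.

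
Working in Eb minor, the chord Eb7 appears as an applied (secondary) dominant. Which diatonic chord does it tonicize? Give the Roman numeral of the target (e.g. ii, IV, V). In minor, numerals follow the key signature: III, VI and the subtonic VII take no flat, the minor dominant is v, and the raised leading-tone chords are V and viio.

iv

The chord is a dominant seventh chord on Eb.
A dominant resolves down a perfect fifth: Eb → Ab. In Eb minor, Ab is scale degree 4, i.e. iv.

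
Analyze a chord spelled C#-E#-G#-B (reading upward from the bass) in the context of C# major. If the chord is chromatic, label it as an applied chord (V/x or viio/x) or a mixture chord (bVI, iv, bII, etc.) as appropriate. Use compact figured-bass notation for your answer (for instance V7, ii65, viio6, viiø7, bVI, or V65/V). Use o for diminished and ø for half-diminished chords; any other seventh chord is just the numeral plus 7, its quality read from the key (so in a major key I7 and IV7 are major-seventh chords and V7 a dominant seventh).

The pitches C#-E#-G#-B form a dominant seventh chord rooted on C#.
C# is not a diatonic chord root with this quality in C# major, but it lies a perfect fifth above F# (IV), so the chord functions as an applied dominant of IV.

V7/IV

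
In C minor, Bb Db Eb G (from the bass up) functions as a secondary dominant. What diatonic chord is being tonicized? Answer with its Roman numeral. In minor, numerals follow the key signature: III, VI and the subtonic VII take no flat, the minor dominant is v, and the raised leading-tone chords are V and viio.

The chord is a dominant seventh chord on Eb.
A dominant resolves down a perfect fifth: Eb → Ab. In C minor, Ab is scale degree 6, i.e. VI.

VI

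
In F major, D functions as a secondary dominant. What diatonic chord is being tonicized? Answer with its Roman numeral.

ii

The chord is a major triad on D.
A dominant resolves down a perfect fifth: D → G. In F major, G is scale degree 2, i.e. ii.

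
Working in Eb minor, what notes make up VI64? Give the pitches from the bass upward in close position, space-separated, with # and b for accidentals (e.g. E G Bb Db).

Gb Cb Eb

The numeral's case and figure indicate a major triad. In Eb minor its root, scale degree 6, is Cb.
Stacking thirds from Cb gives Cb-Eb-Gb.
With the 64 figure the chord is in second inversion; from the bass Gb upward in close position it reads Gb-Cb-Eb.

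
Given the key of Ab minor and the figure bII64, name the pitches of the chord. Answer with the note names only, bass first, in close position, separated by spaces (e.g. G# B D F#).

Fb Bbb Db

bII64 is the Neapolitan chord — a major triad on the lowered second degree. In Ab minor that root is Bbb.
So the chord is Bbb-Db-Fb.
With the 64 figure the chord is in second inversion; from the bass Fb upward in close position it reads Fb-Bbb-Db.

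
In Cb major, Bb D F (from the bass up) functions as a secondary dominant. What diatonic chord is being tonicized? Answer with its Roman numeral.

The chord is a major triad on Bb.
A dominant resolves down a perfect fifth: Bb → Eb. In Cb major, Eb is scale degree 3, i.e. iii.

iii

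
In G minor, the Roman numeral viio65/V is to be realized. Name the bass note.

The applied chord viio65/V is rooted on C#: C#-E-G-Bb.
The figure 65 means first inversion — the third is in the bass.

E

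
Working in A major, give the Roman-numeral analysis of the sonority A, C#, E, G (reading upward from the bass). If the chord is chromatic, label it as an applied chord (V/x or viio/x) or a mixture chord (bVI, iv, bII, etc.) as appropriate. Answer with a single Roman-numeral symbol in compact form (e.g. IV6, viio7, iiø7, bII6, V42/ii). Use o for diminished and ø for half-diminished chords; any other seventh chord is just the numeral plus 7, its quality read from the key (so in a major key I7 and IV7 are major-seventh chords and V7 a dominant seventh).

V7/IV

Stacked in thirds the chord is A-C#-E-G: a dominant seventh chord on A.
A is not a diatonic chord root with this quality in A major, but it lies a perfect fifth above D (IV), so the chord functions as an applied dominant of IV.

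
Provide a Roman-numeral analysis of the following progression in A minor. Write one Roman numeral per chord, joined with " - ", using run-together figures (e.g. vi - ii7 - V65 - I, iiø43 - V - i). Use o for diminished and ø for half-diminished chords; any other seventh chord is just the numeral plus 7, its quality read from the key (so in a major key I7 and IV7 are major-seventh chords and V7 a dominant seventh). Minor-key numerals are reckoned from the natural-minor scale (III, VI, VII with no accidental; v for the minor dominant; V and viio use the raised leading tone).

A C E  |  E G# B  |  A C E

i - V - i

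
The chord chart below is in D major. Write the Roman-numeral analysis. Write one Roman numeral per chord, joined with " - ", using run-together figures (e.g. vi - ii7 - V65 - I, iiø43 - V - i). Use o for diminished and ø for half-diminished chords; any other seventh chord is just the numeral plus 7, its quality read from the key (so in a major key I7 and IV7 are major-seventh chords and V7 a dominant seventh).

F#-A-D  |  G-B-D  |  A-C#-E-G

I6 - IV - V7

F#-A-D has root D, degree 1 in D major, so I6.
G-B-D: major triad on G = scale degree 4 → IV.
A-C#-E-G: root A is the dominant; dominant seventh chord there is V7.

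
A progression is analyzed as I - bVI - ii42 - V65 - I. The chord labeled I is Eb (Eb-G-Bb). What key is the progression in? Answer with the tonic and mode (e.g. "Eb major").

Eb major

I is given as Eb-G-Bb — a major triad with root Eb.
If Eb is scale degree 1 and the mode makes that degree carry a major triad, the tonic is Eb and the mode is major.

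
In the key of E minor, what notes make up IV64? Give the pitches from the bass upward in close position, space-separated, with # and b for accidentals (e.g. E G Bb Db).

E A C#

IV64 is the major subdominant, borrowed from the parallel major. In E minor that root is A.
So the chord is A-C#-E, a major triad.
With the 64 figure the chord is in second inversion; from the bass E upward in close position it reads E-A-C#.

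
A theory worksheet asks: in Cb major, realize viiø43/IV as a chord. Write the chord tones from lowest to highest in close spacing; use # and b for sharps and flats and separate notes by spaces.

Bbb Db Eb Gb

The slash marks an applied leading-tone chord: viio of IV. In Cb major, IV is Fb, so the leading tone to it is Eb, a half step below.
Building a half-diminished seventh chord on Eb gives Eb-Gb-Bbb-Db.
With the 43 figure the chord is in second inversion; from the bass Bbb upward in close position it reads Bbb-Db-Eb-Gb.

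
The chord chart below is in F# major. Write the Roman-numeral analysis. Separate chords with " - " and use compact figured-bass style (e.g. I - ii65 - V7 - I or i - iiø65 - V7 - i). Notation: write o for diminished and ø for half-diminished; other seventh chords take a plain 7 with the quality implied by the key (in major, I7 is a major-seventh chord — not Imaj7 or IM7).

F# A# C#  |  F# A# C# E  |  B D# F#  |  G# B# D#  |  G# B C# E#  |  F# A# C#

I - V7/IV - IV - V/V - V43 - I

F#-A#-C#: root F# is the tonic; major triad there is I.
F#-A#-C#-E: a dominant seventh chord on F#, the applied dominant of IV → V7/IV.
B-D#-F#: major triad on B = scale degree 4 → IV.
G#-B#-D# is the secondary dominant of V (major triad on G#): V/V.
G#-B-C#-E#: root C# is the dominant; dominant seventh chord there is V43.
F#-A#-C#: major triad on F# = scale degree 1 → I.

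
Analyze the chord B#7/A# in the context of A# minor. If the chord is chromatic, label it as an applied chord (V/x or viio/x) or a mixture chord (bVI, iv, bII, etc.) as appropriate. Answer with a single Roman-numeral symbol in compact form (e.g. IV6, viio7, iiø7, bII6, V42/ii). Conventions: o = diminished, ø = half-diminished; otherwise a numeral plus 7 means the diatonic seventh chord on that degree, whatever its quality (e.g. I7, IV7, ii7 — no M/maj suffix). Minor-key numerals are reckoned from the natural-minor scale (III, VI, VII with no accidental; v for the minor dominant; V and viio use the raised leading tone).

V42/V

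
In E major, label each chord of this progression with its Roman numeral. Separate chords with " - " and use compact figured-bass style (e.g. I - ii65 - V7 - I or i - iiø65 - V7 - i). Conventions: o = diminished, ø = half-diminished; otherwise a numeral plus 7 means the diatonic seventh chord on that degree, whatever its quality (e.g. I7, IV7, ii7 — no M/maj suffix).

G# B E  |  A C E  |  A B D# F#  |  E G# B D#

I6 - iv - V42 - I7

G#-B-E: major triad on E = scale degree 1 → I6.
A-C-E: A with this quality isn't in the key; it's iv, borrowed from the parallel minor.
A-B-D#-F#: root B is the dominant; dominant seventh chord there is V42.
E-G#-B-D#: major seventh chord on E = scale degree 1 → I7.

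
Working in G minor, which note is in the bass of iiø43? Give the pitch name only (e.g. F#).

Eb

iiø in G minor has root A; the chord is A-C-Eb-G.
The figure 43 means second inversion — the fifth is in the bass.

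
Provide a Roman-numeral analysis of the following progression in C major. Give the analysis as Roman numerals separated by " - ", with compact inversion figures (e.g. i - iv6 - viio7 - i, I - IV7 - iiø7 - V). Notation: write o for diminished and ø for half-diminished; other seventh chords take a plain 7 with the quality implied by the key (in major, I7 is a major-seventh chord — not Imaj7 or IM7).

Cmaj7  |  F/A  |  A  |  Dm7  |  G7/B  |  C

I7 - IV6 - V/ii - ii7 - V65 - I

Cmaj7: major seventh chord on C = scale degree 1 → I7.
F/A: root F is the subdominant; major triad there is IV6.
A is the secondary dominant of ii (major triad on A): V/ii.
Dm7: minor seventh chord on D = scale degree 2 → ii7.
G7/B: dominant seventh chord on G = scale degree 5 → V65.
C: root C is the tonic; major triad there is I.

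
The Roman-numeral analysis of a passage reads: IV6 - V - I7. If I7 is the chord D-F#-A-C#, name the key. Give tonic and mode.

D major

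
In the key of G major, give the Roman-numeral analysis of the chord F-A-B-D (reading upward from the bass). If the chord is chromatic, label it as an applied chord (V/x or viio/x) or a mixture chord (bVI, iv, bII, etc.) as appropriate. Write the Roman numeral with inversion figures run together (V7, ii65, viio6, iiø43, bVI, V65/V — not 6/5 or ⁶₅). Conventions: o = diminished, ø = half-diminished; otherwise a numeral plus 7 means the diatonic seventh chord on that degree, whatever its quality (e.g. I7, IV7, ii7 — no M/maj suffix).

Stacked in thirds the chord is B-D-F-A: a half-diminished seventh chord on B.
B sits a half step below C (IV in G major); a diminished chord there is the applied leading-tone chord of IV.
With F in the bass the chord is in second inversion, so the figured bass is 43.

viiø43/IV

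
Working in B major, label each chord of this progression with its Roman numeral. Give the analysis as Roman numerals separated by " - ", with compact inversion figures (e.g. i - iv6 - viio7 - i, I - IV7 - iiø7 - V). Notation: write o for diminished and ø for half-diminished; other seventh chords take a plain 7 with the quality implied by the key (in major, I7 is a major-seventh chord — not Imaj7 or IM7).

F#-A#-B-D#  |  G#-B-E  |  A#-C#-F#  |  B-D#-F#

F#-A#-B-D# has root B, degree 1 in B major, so I43.
G#-B-E has root E, degree 4 in B major, so IV6.
A#-C#-F#: major triad on F# = scale degree 5 → V6.
B-D#-F# has root B, degree 1 in B major, so I.

I43 - IV6 - V6 - I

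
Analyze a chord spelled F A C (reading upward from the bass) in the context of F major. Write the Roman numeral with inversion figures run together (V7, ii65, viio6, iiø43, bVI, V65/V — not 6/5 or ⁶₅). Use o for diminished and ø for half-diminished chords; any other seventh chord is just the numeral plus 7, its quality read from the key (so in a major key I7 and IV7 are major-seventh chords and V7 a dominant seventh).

The pitches F-A-C form a major triad rooted on F.
In F major, F is the tonic; the diatonic major triad there is I.

I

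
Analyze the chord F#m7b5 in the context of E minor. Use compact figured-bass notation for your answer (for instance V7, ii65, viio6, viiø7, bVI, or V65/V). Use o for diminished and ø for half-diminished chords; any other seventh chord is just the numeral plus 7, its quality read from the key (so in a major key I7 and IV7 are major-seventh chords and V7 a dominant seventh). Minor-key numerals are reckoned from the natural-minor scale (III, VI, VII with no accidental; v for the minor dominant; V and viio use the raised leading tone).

iiø7

The pitches F#-A-C-E form a half-diminished seventh chord rooted on F#.
F# is scale degree 2 in E minor, and a half-diminished seventh chord on that degree is written iiø7.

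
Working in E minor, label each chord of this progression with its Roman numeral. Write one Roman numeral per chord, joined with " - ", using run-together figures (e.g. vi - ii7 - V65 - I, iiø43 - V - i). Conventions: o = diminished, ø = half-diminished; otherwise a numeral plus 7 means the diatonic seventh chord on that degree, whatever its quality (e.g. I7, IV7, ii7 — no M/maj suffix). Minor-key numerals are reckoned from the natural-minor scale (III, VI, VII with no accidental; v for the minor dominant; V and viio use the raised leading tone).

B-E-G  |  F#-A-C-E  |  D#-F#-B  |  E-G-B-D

B-E-G has root E, degree 1 in E minor, so i64.
F#-A-C-E: root F# is the supertonic; half-diminished seventh chord there is iiø7.
D#-F#-B: major triad on B = scale degree 5 → V6.
E-G-B-D: root E is the tonic; minor seventh chord there is i7.

i64 - iiø7 - V6 - i7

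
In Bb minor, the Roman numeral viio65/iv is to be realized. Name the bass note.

The applied chord viio65/iv is rooted on D: D-F-Ab-Cb.
The figure 65 means first inversion — the third is in the bass.

F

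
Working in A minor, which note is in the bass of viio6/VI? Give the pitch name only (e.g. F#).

The applied chord viio6/VI is rooted on E: E-G-Bb.
The figure 6 means first inversion — the third is in the bass.

G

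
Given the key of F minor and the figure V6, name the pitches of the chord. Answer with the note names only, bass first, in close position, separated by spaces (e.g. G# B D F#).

E G C

In F minor, the fifth degree is C. The dominant is major (leading tone raised), so V is a major triad.
Stacking thirds from C gives C-E-G.
The figured bass 6 indicates first inversion, placing the third (E) in the bass: E-G-C.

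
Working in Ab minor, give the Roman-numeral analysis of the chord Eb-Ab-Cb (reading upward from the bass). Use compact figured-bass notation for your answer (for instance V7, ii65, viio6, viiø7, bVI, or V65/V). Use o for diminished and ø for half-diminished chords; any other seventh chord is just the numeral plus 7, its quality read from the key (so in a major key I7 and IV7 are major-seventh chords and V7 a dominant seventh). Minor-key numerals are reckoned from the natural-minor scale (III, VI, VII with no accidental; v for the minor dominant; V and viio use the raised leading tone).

Stacked in thirds the chord is Ab-Cb-Eb: a minor triad on Ab.
Ab is scale degree 1 in Ab minor, and a minor triad on that degree is written i.
With Eb in the bass the chord is in second inversion, so the figured bass is 64.

i64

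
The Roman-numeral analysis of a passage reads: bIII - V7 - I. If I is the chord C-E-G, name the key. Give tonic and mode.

C major

I is given as C-E-G — a major triad with root C.
If C is scale degree 1 and the mode makes that degree carry a major triad, the tonic is C and the mode is major.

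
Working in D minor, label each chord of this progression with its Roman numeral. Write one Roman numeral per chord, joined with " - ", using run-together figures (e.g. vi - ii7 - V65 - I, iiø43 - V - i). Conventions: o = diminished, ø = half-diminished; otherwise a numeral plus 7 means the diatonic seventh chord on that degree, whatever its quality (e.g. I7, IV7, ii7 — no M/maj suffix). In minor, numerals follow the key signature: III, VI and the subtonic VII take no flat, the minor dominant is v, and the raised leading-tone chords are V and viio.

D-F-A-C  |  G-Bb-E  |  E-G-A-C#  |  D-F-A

D-F-A-C: root D is the tonic; minor seventh chord there is i7.
G-Bb-E: diminished triad on E = scale degree 2 → iio6.
E-G-A-C#: dominant seventh chord on A = scale degree 5 → V43.
D-F-A: minor triad on D = scale degree 1 → i.

i7 - iio6 - V43 - i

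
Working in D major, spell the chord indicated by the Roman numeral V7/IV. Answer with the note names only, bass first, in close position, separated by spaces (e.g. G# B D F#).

V7/IV is a secondary dominant — the dominant seventh of IV. IV in D major is G, so the applied chord's root is D, a perfect fifth above.
Building a dominant seventh chord on D gives D-F#-A-C.

D F# A C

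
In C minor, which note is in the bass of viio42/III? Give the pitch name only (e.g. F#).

Cb

The applied chord viio42/III is rooted on D: D-F-Ab-Cb.
The figure 42 means third inversion — the seventh is in the bass.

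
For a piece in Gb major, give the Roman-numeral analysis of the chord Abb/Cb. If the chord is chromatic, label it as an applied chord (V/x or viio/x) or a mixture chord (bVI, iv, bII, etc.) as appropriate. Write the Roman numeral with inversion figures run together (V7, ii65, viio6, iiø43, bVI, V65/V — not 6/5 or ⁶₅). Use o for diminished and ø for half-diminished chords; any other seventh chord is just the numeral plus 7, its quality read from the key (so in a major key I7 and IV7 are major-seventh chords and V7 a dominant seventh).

bII6

Stacked in thirds the chord is Abb-Cb-Ebb: a major triad on Abb.
Abb is the lowered second degree of Gb major (diatonic 2 would be Ab). This is the Neapolitan sixth — a major triad on the lowered second degree, here in its customary first inversion.
With Cb in the bass the chord is in first inversion, so the figured bass is 6.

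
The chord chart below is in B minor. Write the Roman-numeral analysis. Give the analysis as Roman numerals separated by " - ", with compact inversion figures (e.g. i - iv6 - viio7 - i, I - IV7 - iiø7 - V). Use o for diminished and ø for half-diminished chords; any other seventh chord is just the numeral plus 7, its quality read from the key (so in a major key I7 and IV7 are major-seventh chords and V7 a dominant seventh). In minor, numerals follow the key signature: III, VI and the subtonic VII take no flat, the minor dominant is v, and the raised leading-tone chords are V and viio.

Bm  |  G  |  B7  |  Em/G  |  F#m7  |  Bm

i - VI - V7/iv - iv6 - v7 - i

Bm: root B is the tonic; minor triad there is i.
G: major triad on G = scale degree 6 → VI.
B7: a dominant seventh chord on B, the applied dominant of iv → V7/iv.
Em/G: root E is the subdominant; minor triad there is iv6.
F#m7: minor seventh chord on F# = scale degree 5 → v7.
Bm: root B is the tonic; minor triad there is i.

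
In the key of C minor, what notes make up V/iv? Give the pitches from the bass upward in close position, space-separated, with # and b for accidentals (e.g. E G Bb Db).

C E G

The slash means an applied dominant: we want the dominant of iv. In C minor, iv is F minor, and its dominant is built on C.
Building a major triad on C gives C-E-G.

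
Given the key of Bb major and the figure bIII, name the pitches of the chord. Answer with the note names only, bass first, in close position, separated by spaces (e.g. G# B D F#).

Db F Ab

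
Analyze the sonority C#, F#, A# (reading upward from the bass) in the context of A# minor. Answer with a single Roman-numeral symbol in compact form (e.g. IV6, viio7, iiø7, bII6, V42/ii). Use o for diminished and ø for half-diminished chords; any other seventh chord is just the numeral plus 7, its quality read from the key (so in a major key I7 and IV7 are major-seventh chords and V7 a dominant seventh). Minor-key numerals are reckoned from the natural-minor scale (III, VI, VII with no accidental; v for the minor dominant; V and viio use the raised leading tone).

VI64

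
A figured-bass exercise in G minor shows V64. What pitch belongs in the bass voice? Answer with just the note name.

V in G minor has root D; the chord is D-F#-A.
The figure 64 means second inversion — the fifth is in the bass.

A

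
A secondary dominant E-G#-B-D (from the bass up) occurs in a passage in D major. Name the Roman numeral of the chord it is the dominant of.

V

The chord is a dominant seventh chord on E.
A dominant resolves down a perfect fifth: E → A. In D major, A is scale degree 5, i.e. V.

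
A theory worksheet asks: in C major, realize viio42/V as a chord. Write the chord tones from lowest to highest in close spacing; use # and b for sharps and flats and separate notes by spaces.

viio42/V is a secondary leading-tone chord. The target V is G in C major; the applied chord is rooted a semitone below, on F#.
Building a fully diminished seventh chord on F# gives F#-A-C-Eb.
The figured bass 42 indicates third inversion, placing the seventh (Eb) in the bass: Eb-F#-A-C.

Eb F# A C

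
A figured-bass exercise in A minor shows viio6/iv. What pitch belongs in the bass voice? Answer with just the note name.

E

The applied chord viio6/iv is rooted on C#: C#-E-G.
The figure 6 means first inversion — the third is in the bass.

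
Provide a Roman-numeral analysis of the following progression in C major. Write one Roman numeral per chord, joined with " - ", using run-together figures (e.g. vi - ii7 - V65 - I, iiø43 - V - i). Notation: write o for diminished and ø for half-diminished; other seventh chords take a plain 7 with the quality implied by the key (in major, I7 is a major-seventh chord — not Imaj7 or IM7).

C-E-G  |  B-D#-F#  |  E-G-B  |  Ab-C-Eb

C-E-G has root C, degree 1 in C major, so I.
B-D#-F#: a major triad on B, the applied dominant of iii → V/iii.
E-G-B: root E is the mediant; minor triad there is iii.
Ab-C-Eb is non-diatonic — bVI, a mixture chord from C minor.

I - V/iii - iii - bVI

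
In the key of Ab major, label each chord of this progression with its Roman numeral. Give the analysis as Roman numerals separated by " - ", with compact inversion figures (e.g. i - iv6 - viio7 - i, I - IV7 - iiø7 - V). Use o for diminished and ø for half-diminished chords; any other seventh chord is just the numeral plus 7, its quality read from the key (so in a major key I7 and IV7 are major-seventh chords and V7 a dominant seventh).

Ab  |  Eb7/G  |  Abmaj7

I - V65 - I7

Ab: root Ab is the tonic; major triad there is I.
Eb7/G: dominant seventh chord on Eb = scale degree 5 → V65.
Abmaj7: root Ab is the tonic; major seventh chord there is I7.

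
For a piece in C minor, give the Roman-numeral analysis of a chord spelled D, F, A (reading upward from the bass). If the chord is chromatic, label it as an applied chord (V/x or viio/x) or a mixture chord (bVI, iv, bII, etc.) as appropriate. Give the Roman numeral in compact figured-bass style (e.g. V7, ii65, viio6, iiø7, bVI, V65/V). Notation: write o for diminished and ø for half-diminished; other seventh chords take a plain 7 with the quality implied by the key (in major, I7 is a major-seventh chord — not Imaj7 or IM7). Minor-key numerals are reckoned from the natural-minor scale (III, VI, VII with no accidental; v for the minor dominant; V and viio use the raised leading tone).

ii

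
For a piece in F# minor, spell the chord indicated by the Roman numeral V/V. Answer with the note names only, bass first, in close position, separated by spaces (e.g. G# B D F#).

G# B# D#

The slash means an applied dominant: we want the dominant of V. In F# minor, V is C# major, and its dominant is built on G#.
Building a major triad on G# gives G#-B#-D#.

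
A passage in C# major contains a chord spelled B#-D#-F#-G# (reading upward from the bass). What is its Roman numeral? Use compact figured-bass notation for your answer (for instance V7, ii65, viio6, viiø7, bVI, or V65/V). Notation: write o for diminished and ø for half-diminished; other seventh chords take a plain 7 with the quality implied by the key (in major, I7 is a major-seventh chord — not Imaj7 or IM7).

V65

Stacked in thirds the chord is G#-B#-D#-F#: a dominant seventh chord on G#.
G# is scale degree 5 in C# major, and a dominant seventh chord on that degree is written V7.
With B# in the bass the chord is in first inversion, so the figured bass is 65.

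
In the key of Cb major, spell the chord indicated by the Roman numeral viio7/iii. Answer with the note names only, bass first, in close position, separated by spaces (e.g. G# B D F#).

D F Ab Cb

The slash marks an applied leading-tone chord: viio of iii. In Cb major, iii is Eb, so the leading tone to it is D, a half step below.
Building a fully diminished seventh chord on D gives D-F-Ab-Cb.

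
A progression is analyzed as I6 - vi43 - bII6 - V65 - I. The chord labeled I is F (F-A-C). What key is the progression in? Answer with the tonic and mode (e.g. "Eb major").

F major

I is given as F-A-C — a major triad with root F.
If F is scale degree 1 and the mode makes that degree carry a major triad, the tonic is F and the mode is major.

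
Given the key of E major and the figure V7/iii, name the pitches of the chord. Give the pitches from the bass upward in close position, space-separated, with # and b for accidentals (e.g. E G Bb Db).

The slash means an applied dominant: we want the dominant of iii. In E major, iii is G# minor, and its dominant is built on D#.
Building a dominant seventh chord on D# gives D#-F##-A#-C#.

D# F## A# C#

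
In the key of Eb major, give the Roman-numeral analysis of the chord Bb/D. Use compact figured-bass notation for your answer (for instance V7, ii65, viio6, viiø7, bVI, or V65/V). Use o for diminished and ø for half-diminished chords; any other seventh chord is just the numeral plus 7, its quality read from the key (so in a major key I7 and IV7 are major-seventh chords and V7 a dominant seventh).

V6

Stacked in thirds the chord is Bb-D-F: a major triad on Bb.
Bb is scale degree 5 in Eb major, and a major triad on that degree is written V.
With D in the bass the chord is in first inversion, so the figured bass is 6.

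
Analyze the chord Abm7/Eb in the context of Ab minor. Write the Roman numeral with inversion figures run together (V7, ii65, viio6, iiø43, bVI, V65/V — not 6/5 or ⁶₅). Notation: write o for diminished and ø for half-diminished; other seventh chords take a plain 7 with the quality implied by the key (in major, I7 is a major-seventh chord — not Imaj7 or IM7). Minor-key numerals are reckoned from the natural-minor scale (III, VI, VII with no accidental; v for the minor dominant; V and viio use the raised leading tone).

The pitches Ab-Cb-Eb-Gb form a minor seventh chord rooted on Ab.
Ab is scale degree 1 in Ab minor, and a minor seventh chord on that degree is written i7.
With Eb in the bass the chord is in second inversion, so the figured bass is 43.

i43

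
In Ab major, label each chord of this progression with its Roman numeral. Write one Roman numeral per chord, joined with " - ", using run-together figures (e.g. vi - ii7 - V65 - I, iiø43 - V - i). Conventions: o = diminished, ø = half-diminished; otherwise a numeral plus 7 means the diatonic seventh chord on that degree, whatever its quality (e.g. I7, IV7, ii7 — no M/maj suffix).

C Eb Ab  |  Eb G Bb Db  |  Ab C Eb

I6 - V7 - I

C-Eb-Ab: root Ab is the tonic; major triad there is I6.
Eb-G-Bb-Db has root Eb, degree 5 in Ab major, so V7.
Ab-C-Eb: major triad on Ab = scale degree 1 → I.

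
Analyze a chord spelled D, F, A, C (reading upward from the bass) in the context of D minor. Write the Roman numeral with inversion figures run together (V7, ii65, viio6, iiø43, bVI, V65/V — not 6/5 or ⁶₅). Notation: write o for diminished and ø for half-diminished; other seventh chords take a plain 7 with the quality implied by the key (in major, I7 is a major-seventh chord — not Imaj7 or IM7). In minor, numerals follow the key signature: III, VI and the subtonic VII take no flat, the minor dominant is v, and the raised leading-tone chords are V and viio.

i7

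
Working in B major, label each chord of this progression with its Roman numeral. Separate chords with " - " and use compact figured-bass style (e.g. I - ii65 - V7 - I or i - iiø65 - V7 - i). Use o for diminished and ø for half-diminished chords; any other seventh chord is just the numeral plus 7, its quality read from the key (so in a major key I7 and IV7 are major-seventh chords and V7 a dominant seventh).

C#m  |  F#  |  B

ii - V - I

C#m has root C#, degree 2 in B major, so ii.
F#: major triad on F# = scale degree 5 → V.
B: major triad on B = scale degree 1 → I.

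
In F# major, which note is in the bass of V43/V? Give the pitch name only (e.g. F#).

D#

The applied chord V43/V is rooted on G#: G#-B#-D#-F#.
The figure 43 means second inversion — the fifth is in the bass.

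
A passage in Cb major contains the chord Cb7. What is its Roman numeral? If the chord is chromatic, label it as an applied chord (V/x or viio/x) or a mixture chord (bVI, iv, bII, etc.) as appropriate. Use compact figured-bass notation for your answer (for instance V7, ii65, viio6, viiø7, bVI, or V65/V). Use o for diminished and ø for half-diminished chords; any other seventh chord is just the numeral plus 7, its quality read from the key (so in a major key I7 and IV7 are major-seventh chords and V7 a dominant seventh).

The pitches Cb-Eb-Gb-Bbb form a dominant seventh chord rooted on Cb.
Cb is not a diatonic chord root with this quality in Cb major, but it lies a perfect fifth above Fb (IV), so the chord functions as an applied dominant of IV.

V7/IV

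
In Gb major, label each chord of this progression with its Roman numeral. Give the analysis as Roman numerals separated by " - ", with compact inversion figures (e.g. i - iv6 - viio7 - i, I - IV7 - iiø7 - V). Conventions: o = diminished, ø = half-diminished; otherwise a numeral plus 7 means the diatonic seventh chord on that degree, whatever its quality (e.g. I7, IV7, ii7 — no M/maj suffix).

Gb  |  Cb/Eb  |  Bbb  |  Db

Gb: major triad on Gb = scale degree 1 → I.
Cb/Eb: root Cb is the subdominant; major triad there is IV6.
Bbb: Bbb with this quality isn't in the key; it's bIII, borrowed from the parallel minor.
Db has root Db, degree 5 in Gb major, so V.

I - IV6 - bIII - V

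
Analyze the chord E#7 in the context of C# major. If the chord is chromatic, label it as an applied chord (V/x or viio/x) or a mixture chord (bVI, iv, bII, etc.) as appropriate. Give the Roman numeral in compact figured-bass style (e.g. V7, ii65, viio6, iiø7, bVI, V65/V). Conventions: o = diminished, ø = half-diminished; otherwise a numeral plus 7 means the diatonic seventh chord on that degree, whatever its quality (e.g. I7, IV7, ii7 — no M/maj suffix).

Stacked in thirds the chord is E#-G##-B#-D#: a dominant seventh chord on E#.
E# is not a diatonic chord root with this quality in C# major, but it lies a perfect fifth above A# (vi), so the chord functions as an applied dominant of vi.

V7/vi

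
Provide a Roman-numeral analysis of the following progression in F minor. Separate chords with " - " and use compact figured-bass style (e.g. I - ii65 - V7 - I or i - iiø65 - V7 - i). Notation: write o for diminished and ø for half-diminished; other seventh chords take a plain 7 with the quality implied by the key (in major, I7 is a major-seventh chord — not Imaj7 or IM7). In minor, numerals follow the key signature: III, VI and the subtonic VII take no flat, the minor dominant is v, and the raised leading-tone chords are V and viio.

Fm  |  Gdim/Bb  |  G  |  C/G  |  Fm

Fm: root F is the tonic; minor triad there is i.
Gdim/Bb has root G, degree 2 in F minor, so iio6.
G: chromatic; G is V of V, so V/V.
C/G: root C is the dominant; major triad there is V64.
Fm: root F is the tonic; minor triad there is i.

i - iio6 - V/V - V64 - i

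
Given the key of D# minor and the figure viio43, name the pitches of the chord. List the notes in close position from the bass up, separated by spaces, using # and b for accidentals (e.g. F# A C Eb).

G# B C## E#

In D# minor, the leading-tone chord is built on the raised seventh degree, C##.
Stacking thirds from C## gives C##-E#-G#-B.
The figured bass 43 indicates second inversion, placing the fifth (G#) in the bass: G#-B-C##-E#.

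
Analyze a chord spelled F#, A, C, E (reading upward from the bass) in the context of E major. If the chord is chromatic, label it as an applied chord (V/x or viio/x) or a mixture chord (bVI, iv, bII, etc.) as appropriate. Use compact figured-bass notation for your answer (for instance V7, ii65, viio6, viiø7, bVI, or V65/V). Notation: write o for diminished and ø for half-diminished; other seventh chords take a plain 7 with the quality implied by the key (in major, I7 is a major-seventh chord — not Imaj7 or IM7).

The pitches F#-A-C-E form a half-diminished seventh chord rooted on F#.
F# is the second degree of E major. This is the half-diminished supertonic seventh, borrowed from the parallel minor.

iiø7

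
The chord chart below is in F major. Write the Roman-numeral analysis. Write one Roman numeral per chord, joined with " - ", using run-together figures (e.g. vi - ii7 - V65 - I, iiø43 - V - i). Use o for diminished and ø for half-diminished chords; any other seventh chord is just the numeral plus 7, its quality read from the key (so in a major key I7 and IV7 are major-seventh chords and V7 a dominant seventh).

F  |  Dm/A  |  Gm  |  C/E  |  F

F has root F, degree 1 in F major, so I.
Dm/A: minor triad on D = scale degree 6 → vi64.
Gm: minor triad on G = scale degree 2 → ii.
C/E has root C, degree 5 in F major, so V6.
F has root F, degree 1 in F major, so I.

I - vi64 - ii - V6 - I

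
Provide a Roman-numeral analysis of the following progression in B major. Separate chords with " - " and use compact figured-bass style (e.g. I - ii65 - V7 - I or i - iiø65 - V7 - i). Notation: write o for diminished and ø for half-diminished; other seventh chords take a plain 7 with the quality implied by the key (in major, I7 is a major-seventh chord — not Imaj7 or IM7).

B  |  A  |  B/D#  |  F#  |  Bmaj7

B: root B is the tonic; major triad there is I.
A: A with this quality isn't in the key; it's bVII, borrowed from the parallel minor.
B/D#: root B is the tonic; major triad there is I6.
F#: major triad on F# = scale degree 5 → V.
Bmaj7: root B is the tonic; major seventh chord there is I7.

I - bVII - I6 - V - I7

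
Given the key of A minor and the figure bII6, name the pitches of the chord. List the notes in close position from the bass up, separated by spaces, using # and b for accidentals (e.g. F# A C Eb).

D F Bb

bII6 is the Neapolitan sixth — a major triad on the lowered second degree, here in its customary first inversion. In A minor that root is Bb.
So the chord is Bb-D-F, a major triad.
The figured bass 6 indicates first inversion, placing the third (D) in the bass: D-F-Bb.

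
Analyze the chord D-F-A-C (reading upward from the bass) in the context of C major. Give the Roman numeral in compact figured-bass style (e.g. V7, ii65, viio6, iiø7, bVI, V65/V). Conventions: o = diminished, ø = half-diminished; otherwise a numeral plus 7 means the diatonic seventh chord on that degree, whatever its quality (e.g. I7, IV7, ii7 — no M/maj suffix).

ii7

Stacked in thirds the chord is D-F-A-C: a minor seventh chord on D.
In C major, D is the supertonic; the diatonic minor seventh chord there is ii7.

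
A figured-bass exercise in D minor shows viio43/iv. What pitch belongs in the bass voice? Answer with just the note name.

The applied chord viio43/iv is rooted on F#: F#-A-C-Eb.
The figure 43 means second inversion — the fifth is in the bass.

C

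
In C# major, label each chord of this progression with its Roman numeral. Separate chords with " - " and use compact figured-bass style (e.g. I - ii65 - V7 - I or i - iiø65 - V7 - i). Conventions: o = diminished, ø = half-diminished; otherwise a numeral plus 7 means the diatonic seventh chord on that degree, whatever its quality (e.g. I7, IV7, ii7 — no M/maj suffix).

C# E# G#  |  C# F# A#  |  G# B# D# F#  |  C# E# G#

I - IV64 - V7 - I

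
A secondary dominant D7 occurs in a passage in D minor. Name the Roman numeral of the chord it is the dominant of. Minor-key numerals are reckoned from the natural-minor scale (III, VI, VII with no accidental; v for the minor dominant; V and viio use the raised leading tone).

The chord is a dominant seventh chord on D.
A dominant resolves down a perfect fifth: D → G. In D minor, G is scale degree 4, i.e. iv.

iv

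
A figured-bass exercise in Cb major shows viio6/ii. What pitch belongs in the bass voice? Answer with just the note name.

The applied chord viio6/ii is rooted on C: C-Eb-Gb.
The figure 6 means first inversion — the third is in the bass.

Eb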